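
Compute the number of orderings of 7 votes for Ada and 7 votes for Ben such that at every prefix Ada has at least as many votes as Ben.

429

Ballot sequences with n votes each where one side never trails are Dyck words, counted by C_n; here n = 7.
C_7 = C(14,7)/8 = 3432/8 = 429.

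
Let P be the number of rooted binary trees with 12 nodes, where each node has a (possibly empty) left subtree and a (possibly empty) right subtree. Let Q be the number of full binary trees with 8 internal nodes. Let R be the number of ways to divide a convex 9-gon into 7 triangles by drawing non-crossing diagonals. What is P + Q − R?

There are C_n binary search tree shapes on n keys; with n = 12 that is C_12. So P = C_12 = 208012.
Full binary trees with n internal nodes are counted by C_n; here n = 8. So Q = C_8 = 1430.
The number of triangulations of a 9-gon is the Catalan number C_7 (index = sides − 2). So R = C_7 = 429.
P + Q − R = 208012 + 1430 − 429 = 209013.

209013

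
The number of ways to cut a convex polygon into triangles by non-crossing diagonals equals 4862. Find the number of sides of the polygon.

11

Triangulations of a convex m-gon are counted by C_{m−2}. Since C_9 = 4862, the index is 9.
So m − 2 = 9, giving m = 11 sides.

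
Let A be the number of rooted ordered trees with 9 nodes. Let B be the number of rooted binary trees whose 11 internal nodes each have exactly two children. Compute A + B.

Rooted ordered (plane) trees on m nodes have m−1 edges and are counted by C_{m−1}; m = 9 gives C_8. So A = C_8 = 1430.
Full binary trees with n internal nodes are counted by C_n; here n = 11. So B = C_11 = 58786.
A + B = 1430 + 58786 = 60216.

60216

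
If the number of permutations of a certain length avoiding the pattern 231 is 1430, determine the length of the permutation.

8

Permutations of [n] avoiding a fixed length-3 pattern are counted by C_n; 1430 = C_8.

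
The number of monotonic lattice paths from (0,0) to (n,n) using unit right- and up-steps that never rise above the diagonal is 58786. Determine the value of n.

Such diagonal-avoiding paths in an n×n grid are counted by C_n, and C_11 = 58786.

11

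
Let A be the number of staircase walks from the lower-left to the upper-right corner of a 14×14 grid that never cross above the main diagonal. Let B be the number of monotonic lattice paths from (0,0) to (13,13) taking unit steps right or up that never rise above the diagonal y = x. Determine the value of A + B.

Monotone paths in an n×n grid that stay weakly below the diagonal are counted by C_n; here n = 14. So A = C_14 = 2674440.
Sub-diagonal monotone paths from (0,0) to (13,13) biject with Dyck paths of semilength 13, giving C_13. So B = C_13 = 742900.
A + B = 2674440 + 742900 = 3417340.

3417340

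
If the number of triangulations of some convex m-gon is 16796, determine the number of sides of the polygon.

Triangulations of a convex m-gon are counted by C_{m−2}. The Catalan number equal to 16796 is C_10.
So m − 2 = 10, giving m = 12 sides.

12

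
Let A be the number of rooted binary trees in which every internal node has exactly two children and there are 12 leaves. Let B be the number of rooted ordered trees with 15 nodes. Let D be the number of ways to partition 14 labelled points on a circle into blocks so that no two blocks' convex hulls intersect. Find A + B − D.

58786

Full binary trees with 12 leaves have 12−1 = 11 internal nodes, so there are C_11 of them. So A = C_11 = 58786.
A rooted plane tree on 15 nodes has 14 edges, and such trees are counted by C_14. So B = C_14 = 2674440.
Non-crossing partitions of an n-element set are counted by C_n; here n = 14. So D = C_14 = 2674440.
A + B − D = 58786 + 2674440 − 2674440 = 58786.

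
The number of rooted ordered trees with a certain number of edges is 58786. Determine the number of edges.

11

Rooted ordered trees with n edges are counted by C_n; 58786 = C_11.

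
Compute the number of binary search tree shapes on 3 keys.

Rooted binary trees with 3 nodes (each child slot possibly empty) number C_3.
C_3 = C(6,3)/4 = 20/4 = 5.

5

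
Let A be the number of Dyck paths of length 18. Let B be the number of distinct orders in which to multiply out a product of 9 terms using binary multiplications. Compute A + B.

A Dyck path with 9 up-steps and 9 down-steps has semilength 9, so there are C_9 of them. So A = C_9 = 4862.
Bracketing 9 factors into binary products is counted by C_{9−1} = C_8. So B = C_8 = 1430.
A + B = 4862 + 1430 = 6292.

6292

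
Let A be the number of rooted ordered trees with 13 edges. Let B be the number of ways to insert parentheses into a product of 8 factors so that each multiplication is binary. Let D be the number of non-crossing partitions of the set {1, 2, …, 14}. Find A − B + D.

3416911

A rooted plane tree with 13 edges has 14 nodes, and the count is C_13. So A = C_13 = 742900.
Parenthesizations of m factors correspond to full binary trees with m leaves, counted by C_{m−1}; m = 8 gives C_7. So B = C_7 = 429.
Non-crossing partitions of an n-element set are counted by C_n; here n = 14. So D = C_14 = 2674440.
A − B + D = 742900 − 429 + 2674440 = 3416911.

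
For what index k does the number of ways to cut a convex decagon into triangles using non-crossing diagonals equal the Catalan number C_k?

8

The number of triangulations of a 10-gon is the Catalan number C_8 (index = sides − 2).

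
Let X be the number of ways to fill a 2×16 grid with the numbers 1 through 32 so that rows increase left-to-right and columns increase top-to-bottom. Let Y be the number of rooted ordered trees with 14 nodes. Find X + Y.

By the hook-length formula (or a Dyck-path bijection), SYT of shape 2×16 number C_16. So X = C_16 = 35357670.
Rooted ordered (plane) trees on m nodes have m−1 edges and are counted by C_{m−1}; m = 14 gives C_13. So Y = C_13 = 742900.
X + Y = 35357670 + 742900 = 36100570.

36100570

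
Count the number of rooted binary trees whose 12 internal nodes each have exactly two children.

Full binary trees with n internal nodes are counted by C_n; here n = 12.
C_12 = C(24,12)/13 = 2704156/13 = 208012.

208012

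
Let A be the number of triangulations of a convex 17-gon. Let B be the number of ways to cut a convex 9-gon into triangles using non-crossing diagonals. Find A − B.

9694416

A convex 17-gon is triangulated into 15 triangles, and the number of such triangulations is the Catalan number C_{17−2} = C_15. So A = C_15 = 9694845.
Triangulations of a convex m-gon are counted by C_{m−2}; with m = 9 this is C_7. So B = C_7 = 429.
A − B = 9694845 − 429 = 9694416.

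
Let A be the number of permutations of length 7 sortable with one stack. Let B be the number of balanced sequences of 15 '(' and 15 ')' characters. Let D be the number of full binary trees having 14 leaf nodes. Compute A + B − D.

8952374

By Knuth's characterisation, the stack-sortable permutations of length 7 are the 231-avoiders, numbering C_7. So A = C_7 = 429.
A balanced arrangement of 15 bracket pairs is a Dyck word of semilength 15, so the count is C_15. So B = C_15 = 9694845.
Full binary trees with 14 leaves have 14−1 = 13 internal nodes, so there are C_13 of them. So D = C_13 = 742900.
A + B − D = 429 + 9694845 − 742900 = 8952374.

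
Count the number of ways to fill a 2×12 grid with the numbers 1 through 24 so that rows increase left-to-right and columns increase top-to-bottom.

By the hook-length formula (or a Dyck-path bijection), SYT of shape 2×12 number C_12.
C_12 = C_11 · 2(2·11+1)/(11+2) = 58786 · 46/13 = 208012.

208012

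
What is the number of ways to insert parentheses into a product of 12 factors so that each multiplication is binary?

Bracketing 12 factors into binary products is counted by C_{12−1} = C_11.
C_11 = 58786.

58786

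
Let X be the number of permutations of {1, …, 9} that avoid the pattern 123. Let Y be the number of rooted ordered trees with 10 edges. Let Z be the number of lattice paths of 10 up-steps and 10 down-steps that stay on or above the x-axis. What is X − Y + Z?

4862

For any fixed pattern of length 3, the pattern-avoiding permutations of [9] number C_9. So X = C_9 = 4862.
A rooted plane tree with 10 edges has 11 nodes, and the count is C_10. So Y = C_10 = 16796.
Paths of 10 up- and 10 down-steps that never dip below the axis are Dyck paths; their count is C_10. So Z = C_10 = 16796.
X − Y + Z = 4862 − 16796 + 16796 = 4862.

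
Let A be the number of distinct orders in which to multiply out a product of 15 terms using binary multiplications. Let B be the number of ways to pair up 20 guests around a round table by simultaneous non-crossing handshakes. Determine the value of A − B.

2657644

Bracketing 15 factors into binary products is counted by C_{15−1} = C_14. So A = C_14 = 2674440.
Non-crossing handshake pairings of 2n people are counted by C_n; 20 people gives n = 10. So B = C_10 = 16796.
A − B = 2674440 − 16796 = 2657644.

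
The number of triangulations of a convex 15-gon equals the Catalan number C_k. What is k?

Triangulations of a convex m-gon are counted by C_{m−2}; with m = 15 this is C_13.

13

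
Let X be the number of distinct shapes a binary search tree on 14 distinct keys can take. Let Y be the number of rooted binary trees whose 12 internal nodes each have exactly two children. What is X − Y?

2466428

Binary trees (left/right distinguished) on n nodes are counted by C_n; here n = 14. So X = C_14 = 2674440.
Full binary trees with n internal nodes are counted by C_n; here n = 12. So Y = C_12 = 208012.
X − Y = 2674440 − 208012 = 2466428.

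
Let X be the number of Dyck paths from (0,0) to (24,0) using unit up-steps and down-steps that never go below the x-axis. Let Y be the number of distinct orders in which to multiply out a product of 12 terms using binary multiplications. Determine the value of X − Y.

Dyck paths of semilength n (length 2n) are counted by C_n; here n = 12. So X = C_12 = 208012.
Bracketing 12 factors into binary products is counted by C_{12−1} = C_11. So Y = C_11 = 58786.
X − Y = 208012 − 58786 = 149226.

149226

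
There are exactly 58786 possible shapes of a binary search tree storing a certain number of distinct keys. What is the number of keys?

Binary search tree shapes on n keys are counted by C_n; 58786 = C_11.

11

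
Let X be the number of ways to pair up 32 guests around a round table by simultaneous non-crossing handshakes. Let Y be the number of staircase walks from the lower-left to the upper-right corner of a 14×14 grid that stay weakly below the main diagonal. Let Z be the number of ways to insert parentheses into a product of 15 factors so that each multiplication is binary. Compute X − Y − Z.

With 32 = 2·16 people, non-crossing handshake pairings are non-crossing perfect matchings on a circle, counted by C_16. So X = C_16 = 35357670.
Sub-diagonal monotone paths from (0,0) to (14,14) biject with Dyck paths of semilength 14, giving C_14. So Y = C_14 = 2674440.
Parenthesizations of m factors correspond to full binary trees with m leaves, counted by C_{m−1}; m = 15 gives C_14. So Z = C_14 = 2674440.
X − Y − Z = 35357670 − 2674440 − 2674440 = 30008790.

30008790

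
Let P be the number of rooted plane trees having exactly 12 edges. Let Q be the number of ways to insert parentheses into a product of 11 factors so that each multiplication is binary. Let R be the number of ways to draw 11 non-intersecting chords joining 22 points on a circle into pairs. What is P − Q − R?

Rooted ordered trees with n edges are counted by C_n; here n = 12. So P = C_12 = 208012.
Ways to associate a product of 11 factors correspond to binary trees on 11 leaves, so the count is C_10. So Q = C_10 = 16796.
Non-crossing perfect matchings of 2n points on a circle are counted by C_n; with 22 points, n = 11. So R = C_11 = 58786.
P − Q − R = 208012 − 16796 − 58786 = 132430.

132430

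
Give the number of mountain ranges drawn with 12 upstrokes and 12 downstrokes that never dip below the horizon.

208012

Paths of 12 up- and 12 down-steps that never dip below the axis are Dyck paths; their count is C_12.
C_12 = 208012.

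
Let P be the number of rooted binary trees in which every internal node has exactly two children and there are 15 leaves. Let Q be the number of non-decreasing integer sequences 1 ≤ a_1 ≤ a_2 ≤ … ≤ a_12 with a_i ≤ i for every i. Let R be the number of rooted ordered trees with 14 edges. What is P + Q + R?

Full binary trees with 15 leaves have 15−1 = 14 internal nodes, so there are C_14 of them. So P = C_14 = 2674440.
Weakly increasing sequences with a_i ≤ i biject with Dyck paths of semilength 12, so there are C_12. So Q = C_12 = 208012.
Rooted ordered trees with n edges are counted by C_n; here n = 14. So R = C_14 = 2674440.
P + Q + R = 2674440 + 208012 + 2674440 = 5556892.

5556892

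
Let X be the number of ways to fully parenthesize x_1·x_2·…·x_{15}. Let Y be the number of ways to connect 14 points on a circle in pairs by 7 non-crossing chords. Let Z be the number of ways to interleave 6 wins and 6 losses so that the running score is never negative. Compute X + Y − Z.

2674737

Ways to associate a product of 15 factors correspond to binary trees on 15 leaves, so the count is C_14. So X = C_14 = 2674440.
Pairing 14 circle points by 7 non-crossing chords gives C_7 matchings. So Y = C_7 = 429.
Reading a vote for the leader as '(' and for the other as ')' turns such a sequence into a balanced string of 6 pairs, so the count is C_6. So Z = C_6 = 132.
X + Y − Z = 2674440 + 429 − 132 = 2674737.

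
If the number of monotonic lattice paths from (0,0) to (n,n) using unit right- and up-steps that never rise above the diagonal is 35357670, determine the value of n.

Such diagonal-avoiding paths in an n×n grid are counted by C_n. The Catalan number equal to 35357670 is C_16.

16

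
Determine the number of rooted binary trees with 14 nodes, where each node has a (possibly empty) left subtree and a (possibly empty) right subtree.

There are C_n binary search tree shapes on n keys; with n = 14 that is C_14.
C_14 = C_13 · 2(2·13+1)/(13+2) = 742900 · 54/15 = 2674440.

2674440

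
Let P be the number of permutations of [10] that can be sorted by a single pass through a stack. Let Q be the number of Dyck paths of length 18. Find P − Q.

By Knuth's characterisation, the stack-sortable permutations of length 10 are the 231-avoiders, numbering C_10. So P = C_10 = 16796.
Dyck paths of semilength n (length 2n) are counted by C_n; here n = 9. So Q = C_9 = 4862.
P − Q = 16796 − 4862 = 11934.

11934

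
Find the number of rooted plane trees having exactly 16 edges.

Rooted ordered trees with n edges are counted by C_n; here n = 16.
C_16 = C_15 · 2(2·15+1)/(15+2) = 9694845 · 62/17 = 35357670.

35357670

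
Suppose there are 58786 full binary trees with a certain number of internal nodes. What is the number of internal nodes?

Full binary trees with n internal nodes are counted by C_n. The Catalan number equal to 58786 is C_11.

11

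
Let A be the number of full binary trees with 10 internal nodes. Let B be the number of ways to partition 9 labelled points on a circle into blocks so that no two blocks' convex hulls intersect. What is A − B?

Full binary trees with n internal nodes are counted by C_n; here n = 10. So A = C_10 = 16796.
The non-crossing partitions of [9] form a lattice of size C_9. So B = C_9 = 4862.
A − B = 16796 − 4862 = 11934.

11934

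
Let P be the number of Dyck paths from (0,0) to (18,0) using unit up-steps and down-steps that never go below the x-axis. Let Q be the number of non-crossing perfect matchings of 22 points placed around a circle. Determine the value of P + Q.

Paths of 9 up- and 9 down-steps that never dip below the axis are Dyck paths; their count is C_9. So P = C_9 = 4862.
Non-crossing perfect matchings of 2n points on a circle are counted by C_n; with 22 points, n = 11. So Q = C_11 = 58786.
P + Q = 4862 + 58786 = 63648.

63648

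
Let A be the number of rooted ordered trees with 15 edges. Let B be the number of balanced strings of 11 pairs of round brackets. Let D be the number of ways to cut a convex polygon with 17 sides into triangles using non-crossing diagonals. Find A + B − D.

58786

A rooted plane tree with 15 edges has 16 nodes, and the count is C_15. So A = C_15 = 9694845.
A balanced arrangement of 11 bracket pairs is a Dyck word of semilength 11, so the count is C_11. So B = C_11 = 58786.
The number of triangulations of a 17-gon is the Catalan number C_15 (index = sides − 2). So D = C_15 = 9694845.
A + B − D = 9694845 + 58786 − 9694845 = 58786.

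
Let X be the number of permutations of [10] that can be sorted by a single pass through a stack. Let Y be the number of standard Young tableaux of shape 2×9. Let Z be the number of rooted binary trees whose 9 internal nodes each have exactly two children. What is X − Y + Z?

By Knuth's characterisation, the stack-sortable permutations of length 10 are the 231-avoiders, numbering C_10. So X = C_10 = 16796.
By the hook-length formula (or a Dyck-path bijection), SYT of shape 2×9 number C_9. So Y = C_9 = 4862.
Full binary trees with n internal nodes are counted by C_n; here n = 9. So Z = C_9 = 4862.
X − Y + Z = 16796 − 4862 + 4862 = 16796.

16796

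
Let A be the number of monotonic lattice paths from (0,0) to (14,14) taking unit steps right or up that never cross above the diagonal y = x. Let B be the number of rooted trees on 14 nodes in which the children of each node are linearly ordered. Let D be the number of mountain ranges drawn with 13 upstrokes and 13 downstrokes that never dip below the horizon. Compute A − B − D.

Monotone paths in an n×n grid that stay weakly below the diagonal are counted by C_n; here n = 14. So A = C_14 = 2674440.
Rooted ordered (plane) trees on m nodes have m−1 edges and are counted by C_{m−1}; m = 14 gives C_13. So B = C_13 = 742900.
Paths of 13 up- and 13 down-steps that never dip below the axis are Dyck paths; their count is C_13. So D = C_13 = 742900.
A − B − D = 2674440 − 742900 − 742900 = 1188640.

1188640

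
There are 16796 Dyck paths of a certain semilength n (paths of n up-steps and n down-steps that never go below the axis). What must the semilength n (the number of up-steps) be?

10

Dyck paths of semilength n are counted by C_n. Since C_10 = 16796, the index is 10.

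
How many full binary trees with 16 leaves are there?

9694845

A full binary tree with L leaves has L−1 internal nodes and is counted by C_{L−1}; L = 16 gives C_15.
C_15 = 9694845.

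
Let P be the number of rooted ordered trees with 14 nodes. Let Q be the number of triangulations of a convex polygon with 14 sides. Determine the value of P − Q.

534888

A rooted plane tree on 14 nodes has 13 edges, and such trees are counted by C_13. So P = C_13 = 742900.
A convex 14-gon is triangulated into 12 triangles, and the number of such triangulations is the Catalan number C_{14−2} = C_12. So Q = C_12 = 208012.
P − Q = 742900 − 208012 = 534888.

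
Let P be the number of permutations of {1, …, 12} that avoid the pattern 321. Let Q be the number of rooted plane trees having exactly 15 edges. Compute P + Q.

Permutations of [n] avoiding any single length-3 pattern are counted by C_n; here n = 12. So P = C_12 = 208012.
A rooted plane tree with 15 edges has 16 nodes, and the count is C_15. So Q = C_15 = 9694845.
P + Q = 208012 + 9694845 = 9902857.

9902857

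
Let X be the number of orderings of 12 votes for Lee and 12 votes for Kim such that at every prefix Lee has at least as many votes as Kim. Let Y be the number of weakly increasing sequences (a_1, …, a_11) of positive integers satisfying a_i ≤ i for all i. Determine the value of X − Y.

149226

Reading a vote for the leader as '(' and for the other as ')' turns such a sequence into a balanced string of 12 pairs, so the count is C_12. So X = C_12 = 208012.
Such sub-staircase sequences of length n are counted by C_n; here n = 11. So Y = C_11 = 58786.
X − Y = 208012 − 58786 = 149226.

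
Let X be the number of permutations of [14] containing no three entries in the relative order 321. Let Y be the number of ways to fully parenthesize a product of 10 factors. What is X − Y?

2669578

For any fixed pattern of length 3, the pattern-avoiding permutations of [14] number C_14. So X = C_14 = 2674440.
Parenthesizations of m factors correspond to full binary trees with m leaves, counted by C_{m−1}; m = 10 gives C_9. So Y = C_9 = 4862.
X − Y = 2674440 − 4862 = 2669578.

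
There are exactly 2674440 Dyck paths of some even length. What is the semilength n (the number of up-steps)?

14

Dyck paths of semilength n are counted by C_n. The Catalan number equal to 2674440 is C_14.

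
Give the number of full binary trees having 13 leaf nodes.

Full binary trees with 13 leaves have 13−1 = 12 internal nodes, so there are C_12 of them.
C_12 = C_11 · 2(2·11+1)/(11+2) = 58786 · 46/13 = 208012.

208012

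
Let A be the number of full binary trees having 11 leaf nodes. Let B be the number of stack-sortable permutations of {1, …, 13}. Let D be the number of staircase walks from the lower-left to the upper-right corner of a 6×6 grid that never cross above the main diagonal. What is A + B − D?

759564

Full binary trees with 11 leaves have 11−1 = 10 internal nodes, so there are C_10 of them. So A = C_10 = 16796.
By Knuth's characterisation, the stack-sortable permutations of length 13 are the 231-avoiders, numbering C_13. So B = C_13 = 742900.
Sub-diagonal monotone paths from (0,0) to (6,6) biject with Dyck paths of semilength 6, giving C_6. So D = C_6 = 132.
A + B − D = 16796 + 742900 − 132 = 759564.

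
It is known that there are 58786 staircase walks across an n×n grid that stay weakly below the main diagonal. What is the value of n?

Such diagonal-avoiding paths in an n×n grid are counted by C_n. Since C_11 = 58786, the index is 11.

11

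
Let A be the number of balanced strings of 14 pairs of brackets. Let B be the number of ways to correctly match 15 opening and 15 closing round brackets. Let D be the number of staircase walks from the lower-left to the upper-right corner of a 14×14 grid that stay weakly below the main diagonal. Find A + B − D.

9694845

A balanced arrangement of 14 bracket pairs is a Dyck word of semilength 14, so the count is C_14. So A = C_14 = 2674440.
With 15 pairs the number of balanced bracket strings is the Catalan number C_15. So B = C_15 = 9694845.
Monotone paths in an n×n grid that stay weakly below the diagonal are counted by C_n; here n = 14. So D = C_14 = 2674440.
A + B − D = 2674440 + 9694845 − 2674440 = 9694845.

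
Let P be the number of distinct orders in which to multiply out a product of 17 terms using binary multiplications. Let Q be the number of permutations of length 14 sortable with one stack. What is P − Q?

Bracketing 17 factors into binary products is counted by C_{17−1} = C_16. So P = C_16 = 35357670.
Stack-sortable permutations are exactly the 231-avoiding ones, counted by C_n; here n = 14. So Q = C_14 = 2674440.
P − Q = 35357670 − 2674440 = 32683230.

32683230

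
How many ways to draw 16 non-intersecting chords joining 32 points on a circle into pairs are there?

Non-crossing perfect matchings of 2n points on a circle are counted by C_n; with 32 points, n = 16.
C_16 = C(32,16)/17 = 601080390/17 = 35357670.

35357670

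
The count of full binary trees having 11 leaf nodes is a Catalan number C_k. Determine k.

10

A full binary tree with L leaves has L−1 internal nodes and is counted by C_{L−1}; L = 11 gives C_10.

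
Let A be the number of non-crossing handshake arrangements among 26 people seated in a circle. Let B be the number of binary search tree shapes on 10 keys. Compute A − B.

726104

Non-crossing handshake pairings of 2n people are counted by C_n; 26 people gives n = 13. So A = C_13 = 742900.
There are C_n binary search tree shapes on n keys; with n = 10 that is C_10. So B = C_10 = 16796.
A − B = 742900 − 16796 = 726104.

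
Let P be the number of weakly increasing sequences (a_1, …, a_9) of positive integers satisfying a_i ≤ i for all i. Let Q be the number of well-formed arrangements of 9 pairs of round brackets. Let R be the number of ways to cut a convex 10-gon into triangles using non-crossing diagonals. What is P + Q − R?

Such sub-staircase sequences of length n are counted by C_n; here n = 9. So P = C_9 = 4862.
A balanced arrangement of 9 bracket pairs is a Dyck word of semilength 9, so the count is C_9. So Q = C_9 = 4862.
Triangulations of a convex m-gon are counted by C_{m−2}; with m = 10 this is C_8. So R = C_8 = 1430.
P + Q − R = 4862 + 4862 − 1430 = 8294.

8294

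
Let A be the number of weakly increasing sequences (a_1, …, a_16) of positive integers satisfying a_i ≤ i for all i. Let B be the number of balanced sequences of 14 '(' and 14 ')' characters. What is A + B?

38032110

Such sub-staircase sequences of length n are counted by C_n; here n = 16. So A = C_16 = 35357670.
With 14 pairs the number of balanced bracket strings is the Catalan number C_14. So B = C_14 = 2674440.
A + B = 35357670 + 2674440 = 38032110.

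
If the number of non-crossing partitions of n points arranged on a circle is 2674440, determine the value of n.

14

Non-crossing partitions of [n] are counted by C_n; 2674440 = C_14.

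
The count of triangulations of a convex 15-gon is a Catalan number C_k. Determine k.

The number of triangulations of a 15-gon is the Catalan number C_13 (index = sides − 2).

13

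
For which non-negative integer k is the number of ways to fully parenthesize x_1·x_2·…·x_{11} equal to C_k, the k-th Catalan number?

10

Parenthesizations of m factors correspond to full binary trees with m leaves, counted by C_{m−1}; m = 11 gives C_10.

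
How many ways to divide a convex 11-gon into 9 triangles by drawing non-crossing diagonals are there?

4862

Triangulations of a convex m-gon are counted by C_{m−2}; with m = 11 this is C_9.
C_9 = C(18,9)/10 = 48620/10 = 4862.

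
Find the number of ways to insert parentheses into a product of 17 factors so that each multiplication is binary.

Parenthesizations of m factors correspond to full binary trees with m leaves, counted by C_{m−1}; m = 17 gives C_16.
C_16 = C(32,16)/17 = 601080390/17 = 35357670.

35357670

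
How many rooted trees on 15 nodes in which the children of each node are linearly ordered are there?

A rooted plane tree on 15 nodes has 14 edges, and such trees are counted by C_14.
C_14 = C(28,14)/15 = 40116600/15 = 2674440.

2674440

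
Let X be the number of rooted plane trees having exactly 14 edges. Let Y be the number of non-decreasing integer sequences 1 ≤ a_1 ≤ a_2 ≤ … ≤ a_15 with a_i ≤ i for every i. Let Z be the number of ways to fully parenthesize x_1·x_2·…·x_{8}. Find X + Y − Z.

A rooted plane tree with 14 edges has 15 nodes, and the count is C_14. So X = C_14 = 2674440.
Such sub-staircase sequences of length n are counted by C_n; here n = 15. So Y = C_15 = 9694845.
Bracketing 8 factors into binary products is counted by C_{8−1} = C_7. So Z = C_7 = 429.
X + Y − Z = 2674440 + 9694845 − 429 = 12368856.

12368856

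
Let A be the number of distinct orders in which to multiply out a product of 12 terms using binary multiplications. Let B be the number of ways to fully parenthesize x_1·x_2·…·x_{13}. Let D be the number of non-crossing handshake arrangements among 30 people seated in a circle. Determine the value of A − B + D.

9545619

Ways to associate a product of 12 factors correspond to binary trees on 12 leaves, so the count is C_11. So A = C_11 = 58786.
Parenthesizations of m factors correspond to full binary trees with m leaves, counted by C_{m−1}; m = 13 gives C_12. So B = C_12 = 208012.
With 30 = 2·15 people, non-crossing handshake pairings are non-crossing perfect matchings on a circle, counted by C_15. So D = C_15 = 9694845.
A − B + D = 58786 − 208012 + 9694845 = 9545619.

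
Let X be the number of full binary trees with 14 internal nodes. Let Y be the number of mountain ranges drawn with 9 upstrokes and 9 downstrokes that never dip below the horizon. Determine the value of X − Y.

Full binary trees with n internal nodes are counted by C_n; here n = 14. So X = C_14 = 2674440.
Dyck paths of semilength n (length 2n) are counted by C_n; here n = 9. So Y = C_9 = 4862.
X − Y = 2674440 − 4862 = 2669578.

2669578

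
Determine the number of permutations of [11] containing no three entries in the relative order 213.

58786

Permutations of [n] avoiding any single length-3 pattern are counted by C_n; here n = 11.
C_11 = C(22,11)/12 = 705432/12 = 58786.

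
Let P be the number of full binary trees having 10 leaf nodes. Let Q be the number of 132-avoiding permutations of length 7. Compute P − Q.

4433

Full binary trees with 10 leaves have 10−1 = 9 internal nodes, so there are C_9 of them. So P = C_9 = 4862.
Permutations of [n] avoiding any single length-3 pattern are counted by C_n; here n = 7. So Q = C_7 = 429.
P − Q = 4862 − 429 = 4433.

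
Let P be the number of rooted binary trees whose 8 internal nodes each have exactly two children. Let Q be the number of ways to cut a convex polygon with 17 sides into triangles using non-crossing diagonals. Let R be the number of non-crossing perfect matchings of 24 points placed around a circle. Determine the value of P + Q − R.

9488263

Full binary trees with n internal nodes are counted by C_n; here n = 8. So P = C_8 = 1430.
The number of triangulations of a 17-gon is the Catalan number C_15 (index = sides − 2). So Q = C_15 = 9694845.
Non-crossing perfect matchings of 2n points on a circle are counted by C_n; with 24 points, n = 12. So R = C_12 = 208012.
P + Q − R = 1430 + 9694845 − 208012 = 9488263.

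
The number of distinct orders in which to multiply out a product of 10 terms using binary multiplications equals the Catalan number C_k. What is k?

9

Ways to associate a product of 10 factors correspond to binary trees on 10 leaves, so the count is C_9.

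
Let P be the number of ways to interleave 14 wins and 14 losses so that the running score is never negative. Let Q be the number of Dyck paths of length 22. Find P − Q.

2615654

Ballot sequences with n votes each where one side never trails are Dyck words, counted by C_n; here n = 14. So P = C_14 = 2674440.
Dyck paths of semilength n (length 2n) are counted by C_n; here n = 11. So Q = C_11 = 58786.
P − Q = 2674440 − 58786 = 2615654.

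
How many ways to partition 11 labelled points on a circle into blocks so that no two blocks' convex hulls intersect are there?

The non-crossing partitions of [11] form a lattice of size C_11.
C_11 = C_10 · 2(2·10+1)/(10+2) = 16796 · 42/12 = 58786.

58786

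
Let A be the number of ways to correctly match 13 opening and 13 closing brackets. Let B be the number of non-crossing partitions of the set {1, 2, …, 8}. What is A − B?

741470

With 13 pairs the number of balanced bracket strings is the Catalan number C_13. So A = C_13 = 742900.
Non-crossing partitions of an n-element set are counted by C_n; here n = 8. So B = C_8 = 1430.
A − B = 742900 − 1430 = 741470.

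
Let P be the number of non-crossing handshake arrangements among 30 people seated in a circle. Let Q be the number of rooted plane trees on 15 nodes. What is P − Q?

7020405

With 30 = 2·15 people, non-crossing handshake pairings are non-crossing perfect matchings on a circle, counted by C_15. So P = C_15 = 9694845.
A rooted plane tree on 15 nodes has 14 edges, and such trees are counted by C_14. So Q = C_14 = 2674440.
P − Q = 9694845 − 2674440 = 7020405.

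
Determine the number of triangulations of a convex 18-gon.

A convex 18-gon is triangulated into 16 triangles, and the number of such triangulations is the Catalan number C_{18−2} = C_16.
C_16 = C_15 · 2(2·15+1)/(15+2) = 9694845 · 62/17 = 35357670.

35357670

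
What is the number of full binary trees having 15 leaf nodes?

2674440

Full binary trees with 15 leaves have 15−1 = 14 internal nodes, so there are C_14 of them.
C_14 = C_13 · 2(2·13+1)/(13+2) = 742900 · 54/15 = 2674440.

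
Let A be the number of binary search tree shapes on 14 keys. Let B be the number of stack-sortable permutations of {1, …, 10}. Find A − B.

Rooted binary trees with 14 nodes (each child slot possibly empty) number C_14. So A = C_14 = 2674440.
By Knuth's characterisation, the stack-sortable permutations of length 10 are the 231-avoiders, numbering C_10. So B = C_10 = 16796.
A − B = 2674440 − 16796 = 2657644.

2657644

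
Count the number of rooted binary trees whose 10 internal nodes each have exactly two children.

16796

The number of full binary trees on 10 internal nodes is the Catalan number C_10.
C_10 = C_9 · 2(2·9+1)/(9+2) = 4862 · 38/11 = 16796.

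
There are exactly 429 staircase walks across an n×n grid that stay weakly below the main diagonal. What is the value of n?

Such diagonal-avoiding paths in an n×n grid are counted by C_n, and C_7 = 429.

7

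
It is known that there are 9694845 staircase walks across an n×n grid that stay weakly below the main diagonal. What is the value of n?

15

Such diagonal-avoiding paths in an n×n grid are counted by C_n. The Catalan number equal to 9694845 is C_15.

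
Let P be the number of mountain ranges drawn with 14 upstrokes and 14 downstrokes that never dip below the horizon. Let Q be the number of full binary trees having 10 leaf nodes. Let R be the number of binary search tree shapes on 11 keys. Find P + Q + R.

A Dyck path with 14 up-steps and 14 down-steps has semilength 14, so there are C_14 of them. So P = C_14 = 2674440.
A full binary tree with L leaves has L−1 internal nodes and is counted by C_{L−1}; L = 10 gives C_9. So Q = C_9 = 4862.
Binary trees (left/right distinguished) on n nodes are counted by C_n; here n = 11. So R = C_11 = 58786.
P + Q + R = 2674440 + 4862 + 58786 = 2738088.

2738088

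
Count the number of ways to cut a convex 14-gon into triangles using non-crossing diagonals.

The number of triangulations of a 14-gon is the Catalan number C_12 (index = sides − 2).
C_12 = 208012.

208012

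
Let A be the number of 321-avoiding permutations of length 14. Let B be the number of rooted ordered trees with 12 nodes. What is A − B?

2615654

For any fixed pattern of length 3, the pattern-avoiding permutations of [14] number C_14. So A = C_14 = 2674440.
Rooted ordered (plane) trees on m nodes have m−1 edges and are counted by C_{m−1}; m = 12 gives C_11. So B = C_11 = 58786.
A − B = 2674440 − 58786 = 2615654.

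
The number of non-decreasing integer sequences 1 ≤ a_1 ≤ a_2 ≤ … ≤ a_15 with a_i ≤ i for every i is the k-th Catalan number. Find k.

Such sub-staircase sequences of length n are counted by C_n; here n = 15.

15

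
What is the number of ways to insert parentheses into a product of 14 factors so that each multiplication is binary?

Ways to associate a product of 14 factors correspond to binary trees on 14 leaves, so the count is C_13.
C_13 = C(26,13)/14 = 10400600/14 = 742900.

742900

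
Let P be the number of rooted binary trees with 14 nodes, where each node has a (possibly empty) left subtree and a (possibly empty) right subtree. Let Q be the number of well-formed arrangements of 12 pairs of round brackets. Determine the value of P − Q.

2466428

Binary trees (left/right distinguished) on n nodes are counted by C_n; here n = 14. So P = C_14 = 2674440.
With 12 pairs the number of balanced bracket strings is the Catalan number C_12. So Q = C_12 = 208012.
P − Q = 2674440 − 208012 = 2466428.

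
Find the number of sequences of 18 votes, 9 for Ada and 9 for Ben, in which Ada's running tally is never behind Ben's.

4862

Reading a vote for the leader as '(' and for the other as ')' turns such a sequence into a balanced string of 9 pairs, so the count is C_9.
C_9 = C(18,9)/10 = 48620/10 = 4862.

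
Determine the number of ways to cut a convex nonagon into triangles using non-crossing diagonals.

Triangulations of a convex m-gon are counted by C_{m−2}; with m = 9 this is C_7.
C_7 = C(14,7)/8 = 3432/8 = 429.

429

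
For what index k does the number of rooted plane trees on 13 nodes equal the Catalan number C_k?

12

Rooted ordered (plane) trees on m nodes have m−1 edges and are counted by C_{m−1}; m = 13 gives C_12.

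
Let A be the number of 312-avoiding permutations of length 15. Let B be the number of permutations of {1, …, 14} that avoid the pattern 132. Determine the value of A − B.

For any fixed pattern of length 3, the pattern-avoiding permutations of [15] number C_15. So A = C_15 = 9694845.
Permutations of [n] avoiding any single length-3 pattern are counted by C_n; here n = 14. So B = C_14 = 2674440.
A − B = 9694845 − 2674440 = 7020405.

7020405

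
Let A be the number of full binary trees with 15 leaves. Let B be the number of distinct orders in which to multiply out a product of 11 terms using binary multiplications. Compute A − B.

2657644

A full binary tree with L leaves has L−1 internal nodes and is counted by C_{L−1}; L = 15 gives C_14. So A = C_14 = 2674440.
Parenthesizations of m factors correspond to full binary trees with m leaves, counted by C_{m−1}; m = 11 gives C_10. So B = C_10 = 16796.
A − B = 2674440 − 16796 = 2657644.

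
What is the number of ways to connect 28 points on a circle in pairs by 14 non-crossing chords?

Non-crossing perfect matchings of 2n points on a circle are counted by C_n; with 28 points, n = 14.
C_14 = C_13 · 2(2·13+1)/(13+2) = 742900 · 54/15 = 2674440.

2674440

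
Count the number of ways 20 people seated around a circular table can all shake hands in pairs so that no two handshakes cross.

16796

With 20 = 2·10 people, non-crossing handshake pairings are non-crossing perfect matchings on a circle, counted by C_10.
C_10 = C_9 · 2(2·9+1)/(9+2) = 4862 · 38/11 = 16796.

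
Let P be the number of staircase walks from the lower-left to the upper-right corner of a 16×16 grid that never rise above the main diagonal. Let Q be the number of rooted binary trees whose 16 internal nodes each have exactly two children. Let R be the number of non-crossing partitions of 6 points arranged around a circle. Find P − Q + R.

132

Sub-diagonal monotone paths from (0,0) to (16,16) biject with Dyck paths of semilength 16, giving C_16. So P = C_16 = 35357670.
The number of full binary trees on 16 internal nodes is the Catalan number C_16. So Q = C_16 = 35357670.
Non-crossing partitions of an n-element set are counted by C_n; here n = 6. So R = C_6 = 132.
P − Q + R = 35357670 − 35357670 + 132 = 132.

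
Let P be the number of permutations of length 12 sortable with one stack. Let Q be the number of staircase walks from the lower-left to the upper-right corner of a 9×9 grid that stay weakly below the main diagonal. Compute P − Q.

203150

Stack-sortable permutations are exactly the 231-avoiding ones, counted by C_n; here n = 12. So P = C_12 = 208012.
Sub-diagonal monotone paths from (0,0) to (9,9) biject with Dyck paths of semilength 9, giving C_9. So Q = C_9 = 4862.
P − Q = 208012 − 4862 = 203150.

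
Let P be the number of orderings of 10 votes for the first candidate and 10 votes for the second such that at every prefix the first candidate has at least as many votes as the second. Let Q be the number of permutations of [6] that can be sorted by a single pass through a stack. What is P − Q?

Ballot sequences with n votes each where one side never trails are Dyck words, counted by C_n; here n = 10. So P = C_10 = 16796.
Stack-sortable permutations are exactly the 231-avoiding ones, counted by C_n; here n = 6. So Q = C_6 = 132.
P − Q = 16796 − 132 = 16664.

16664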